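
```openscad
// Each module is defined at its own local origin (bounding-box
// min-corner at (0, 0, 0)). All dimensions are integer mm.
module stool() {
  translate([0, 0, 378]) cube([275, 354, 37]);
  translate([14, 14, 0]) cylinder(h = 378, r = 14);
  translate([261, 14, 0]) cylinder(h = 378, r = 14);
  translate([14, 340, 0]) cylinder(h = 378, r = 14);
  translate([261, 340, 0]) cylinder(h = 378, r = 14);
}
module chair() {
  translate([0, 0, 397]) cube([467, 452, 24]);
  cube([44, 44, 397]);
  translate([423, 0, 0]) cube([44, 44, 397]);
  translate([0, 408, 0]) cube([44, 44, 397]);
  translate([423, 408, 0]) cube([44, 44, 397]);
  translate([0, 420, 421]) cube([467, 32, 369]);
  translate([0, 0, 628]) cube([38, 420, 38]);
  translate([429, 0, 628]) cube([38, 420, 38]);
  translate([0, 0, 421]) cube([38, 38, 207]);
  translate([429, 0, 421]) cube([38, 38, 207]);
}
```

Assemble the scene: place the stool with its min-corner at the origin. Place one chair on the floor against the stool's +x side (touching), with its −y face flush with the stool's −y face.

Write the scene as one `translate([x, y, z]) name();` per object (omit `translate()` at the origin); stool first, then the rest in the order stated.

stool();
translate([275, 0, 0]) chair();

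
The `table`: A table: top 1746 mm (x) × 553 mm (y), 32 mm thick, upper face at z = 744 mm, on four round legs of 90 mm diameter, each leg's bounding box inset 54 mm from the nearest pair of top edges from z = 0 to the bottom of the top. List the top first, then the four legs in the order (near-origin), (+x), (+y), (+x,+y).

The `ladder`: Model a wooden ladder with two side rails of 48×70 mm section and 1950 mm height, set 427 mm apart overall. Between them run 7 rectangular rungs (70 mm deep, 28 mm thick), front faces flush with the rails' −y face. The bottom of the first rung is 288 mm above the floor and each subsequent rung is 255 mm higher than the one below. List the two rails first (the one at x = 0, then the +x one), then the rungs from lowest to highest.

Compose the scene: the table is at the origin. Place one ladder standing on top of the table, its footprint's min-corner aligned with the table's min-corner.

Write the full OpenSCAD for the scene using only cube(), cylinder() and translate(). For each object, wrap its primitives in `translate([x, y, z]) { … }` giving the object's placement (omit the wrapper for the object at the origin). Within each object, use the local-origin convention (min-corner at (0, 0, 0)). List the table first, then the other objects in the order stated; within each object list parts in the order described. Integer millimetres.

translate([0, 0, 712]) cube([1746, 553, 32]);
translate([99, 99, 0]) cylinder(h = 712, r = 45);
translate([1647, 99, 0]) cylinder(h = 712, r = 45);
translate([99, 454, 0]) cylinder(h = 712, r = 45);
translate([1647, 454, 0]) cylinder(h = 712, r = 45);
translate([0, 0, 744]) {
  cube([48, 70, 1950]);
  translate([379, 0, 0]) cube([48, 70, 1950]);
  translate([48, 0, 288]) cube([331, 70, 28]);
  translate([48, 0, 543]) cube([331, 70, 28]);
  translate([48, 0, 798]) cube([331, 70, 28]);
  translate([48, 0, 1053]) cube([331, 70, 28]);
  translate([48, 0, 1308]) cube([331, 70, 28]);
  translate([48, 0, 1563]) cube([331, 70, 28]);
  translate([48, 0, 1818]) cube([331, 70, 28]);
}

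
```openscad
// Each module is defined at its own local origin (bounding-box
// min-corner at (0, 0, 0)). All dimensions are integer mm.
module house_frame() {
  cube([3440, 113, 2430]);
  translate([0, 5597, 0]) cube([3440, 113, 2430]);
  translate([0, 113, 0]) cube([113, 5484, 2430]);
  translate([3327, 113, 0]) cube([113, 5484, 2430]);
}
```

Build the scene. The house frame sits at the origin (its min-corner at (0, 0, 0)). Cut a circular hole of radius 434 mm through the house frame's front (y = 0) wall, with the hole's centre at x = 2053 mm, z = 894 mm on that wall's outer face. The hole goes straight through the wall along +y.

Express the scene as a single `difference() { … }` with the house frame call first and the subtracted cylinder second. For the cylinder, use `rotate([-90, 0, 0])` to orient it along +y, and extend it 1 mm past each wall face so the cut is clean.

difference() {
  house_frame();
  translate([2053, -1, 894]) rotate([-90, 0, 0]) cylinder(h = 115, r = 434);
}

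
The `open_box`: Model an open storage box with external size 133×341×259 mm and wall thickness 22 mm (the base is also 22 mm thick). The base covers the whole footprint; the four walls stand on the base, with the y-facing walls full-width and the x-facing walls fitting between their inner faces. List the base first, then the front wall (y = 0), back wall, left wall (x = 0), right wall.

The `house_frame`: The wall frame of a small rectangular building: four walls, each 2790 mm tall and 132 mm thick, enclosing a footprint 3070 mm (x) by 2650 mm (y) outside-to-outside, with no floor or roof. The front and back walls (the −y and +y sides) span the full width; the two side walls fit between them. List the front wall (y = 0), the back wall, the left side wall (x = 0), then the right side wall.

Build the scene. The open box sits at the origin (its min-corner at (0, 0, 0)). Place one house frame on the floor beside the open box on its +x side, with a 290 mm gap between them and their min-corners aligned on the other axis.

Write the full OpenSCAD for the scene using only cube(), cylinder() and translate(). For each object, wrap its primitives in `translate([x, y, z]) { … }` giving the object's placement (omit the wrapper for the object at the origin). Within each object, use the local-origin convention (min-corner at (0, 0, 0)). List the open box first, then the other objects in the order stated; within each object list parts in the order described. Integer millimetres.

cube([133, 341, 22]);
translate([0, 0, 22]) cube([133, 22, 237]);
translate([0, 319, 22]) cube([133, 22, 237]);
translate([0, 22, 22]) cube([22, 297, 237]);
translate([111, 22, 22]) cube([22, 297, 237]);
translate([423, 0, 0]) {
  cube([3070, 132, 2790]);
  translate([0, 2518, 0]) cube([3070, 132, 2790]);
  translate([0, 132, 0]) cube([132, 2386, 2790]);
  translate([2938, 132, 0]) cube([132, 2386, 2790]);
}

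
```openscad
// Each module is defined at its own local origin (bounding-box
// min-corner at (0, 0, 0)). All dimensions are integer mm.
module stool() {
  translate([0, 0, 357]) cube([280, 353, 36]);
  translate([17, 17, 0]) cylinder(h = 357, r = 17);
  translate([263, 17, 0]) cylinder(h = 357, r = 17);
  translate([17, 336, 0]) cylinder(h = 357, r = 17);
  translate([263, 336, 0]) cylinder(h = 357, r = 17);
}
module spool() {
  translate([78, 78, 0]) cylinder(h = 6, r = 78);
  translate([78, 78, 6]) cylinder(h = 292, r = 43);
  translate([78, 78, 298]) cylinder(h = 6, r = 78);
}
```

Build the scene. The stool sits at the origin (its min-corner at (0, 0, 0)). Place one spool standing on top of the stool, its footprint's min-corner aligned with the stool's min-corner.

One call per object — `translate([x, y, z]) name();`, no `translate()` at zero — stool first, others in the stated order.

stool();
translate([0, 0, 393]) spool();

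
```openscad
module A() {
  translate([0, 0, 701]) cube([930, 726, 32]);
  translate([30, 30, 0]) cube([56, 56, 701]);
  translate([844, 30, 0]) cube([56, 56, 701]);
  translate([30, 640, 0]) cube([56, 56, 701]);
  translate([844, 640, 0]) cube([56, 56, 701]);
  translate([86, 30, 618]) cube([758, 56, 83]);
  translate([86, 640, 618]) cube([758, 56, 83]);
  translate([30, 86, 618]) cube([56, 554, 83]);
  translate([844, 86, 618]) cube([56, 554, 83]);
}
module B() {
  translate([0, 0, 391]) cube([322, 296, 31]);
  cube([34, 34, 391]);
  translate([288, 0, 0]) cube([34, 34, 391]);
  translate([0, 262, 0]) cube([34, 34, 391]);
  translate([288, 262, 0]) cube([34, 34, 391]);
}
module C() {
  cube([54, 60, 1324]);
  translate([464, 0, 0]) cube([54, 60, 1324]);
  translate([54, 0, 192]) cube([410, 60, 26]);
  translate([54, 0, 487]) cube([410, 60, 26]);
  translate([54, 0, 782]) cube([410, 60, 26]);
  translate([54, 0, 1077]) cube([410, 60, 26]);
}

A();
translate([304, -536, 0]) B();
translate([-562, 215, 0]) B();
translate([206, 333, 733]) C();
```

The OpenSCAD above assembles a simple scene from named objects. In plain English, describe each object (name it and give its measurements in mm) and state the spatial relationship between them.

A is a rectangular dining table. The top is 930×726×32 mm with its upper surface at z = 733 mm. It stands on four 56×56 mm square legs, each inset 30 mm from the nearest pair of top edges, running from the floor to the underside of the top. Four apron rails, 56 mm thick and 83 mm tall, run between adjacent legs with their top edges flush with the underside of the top and their outer faces flush with the legs' outer faces.

B is a simple wooden stool: a rectangular seat 322 mm (x) by 296 mm (y), 31 mm thick, top face at z = 422 mm, on four square legs, each 34×34 mm in cross-section. The legs rest on z = 0, each flush with a corner of the seat.

C is a wooden ladder with two side rails of 54×60 mm section and 1324 mm height, set 518 mm apart overall. Between them run 4 rectangular rungs (60 mm deep, 26 mm thick), front faces flush with the rails' −y face. The bottom of the first rung is 192 mm above the floor and each subsequent rung is 295 mm higher than the one below.

Two stools sit around the table at the −y, −x sides. The ladder is on top of the table, centred.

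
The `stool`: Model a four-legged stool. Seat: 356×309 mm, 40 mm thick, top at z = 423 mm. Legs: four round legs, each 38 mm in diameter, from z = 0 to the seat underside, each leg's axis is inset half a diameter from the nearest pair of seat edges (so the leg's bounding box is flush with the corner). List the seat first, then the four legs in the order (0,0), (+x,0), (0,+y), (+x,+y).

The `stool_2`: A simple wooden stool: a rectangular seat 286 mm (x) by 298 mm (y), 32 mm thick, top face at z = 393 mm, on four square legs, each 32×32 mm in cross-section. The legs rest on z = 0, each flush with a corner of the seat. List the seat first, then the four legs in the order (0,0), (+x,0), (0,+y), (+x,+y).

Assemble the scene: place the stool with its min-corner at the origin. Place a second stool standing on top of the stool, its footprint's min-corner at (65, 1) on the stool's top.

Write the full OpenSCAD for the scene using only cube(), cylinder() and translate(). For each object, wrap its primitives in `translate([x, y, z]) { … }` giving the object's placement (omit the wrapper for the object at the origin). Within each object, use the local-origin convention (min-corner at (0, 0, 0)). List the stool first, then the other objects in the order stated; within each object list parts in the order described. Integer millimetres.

translate([0, 0, 383]) cube([356, 309, 40]);
translate([19, 19, 0]) cylinder(h = 383, r = 19);
translate([337, 19, 0]) cylinder(h = 383, r = 19);
translate([19, 290, 0]) cylinder(h = 383, r = 19);
translate([337, 290, 0]) cylinder(h = 383, r = 19);
translate([65, 1, 423]) {
  translate([0, 0, 361]) cube([286, 298, 32]);
  cube([32, 32, 361]);
  translate([254, 0, 0]) cube([32, 32, 361]);
  translate([0, 266, 0]) cube([32, 32, 361]);
  translate([254, 266, 0]) cube([32, 32, 361]);
}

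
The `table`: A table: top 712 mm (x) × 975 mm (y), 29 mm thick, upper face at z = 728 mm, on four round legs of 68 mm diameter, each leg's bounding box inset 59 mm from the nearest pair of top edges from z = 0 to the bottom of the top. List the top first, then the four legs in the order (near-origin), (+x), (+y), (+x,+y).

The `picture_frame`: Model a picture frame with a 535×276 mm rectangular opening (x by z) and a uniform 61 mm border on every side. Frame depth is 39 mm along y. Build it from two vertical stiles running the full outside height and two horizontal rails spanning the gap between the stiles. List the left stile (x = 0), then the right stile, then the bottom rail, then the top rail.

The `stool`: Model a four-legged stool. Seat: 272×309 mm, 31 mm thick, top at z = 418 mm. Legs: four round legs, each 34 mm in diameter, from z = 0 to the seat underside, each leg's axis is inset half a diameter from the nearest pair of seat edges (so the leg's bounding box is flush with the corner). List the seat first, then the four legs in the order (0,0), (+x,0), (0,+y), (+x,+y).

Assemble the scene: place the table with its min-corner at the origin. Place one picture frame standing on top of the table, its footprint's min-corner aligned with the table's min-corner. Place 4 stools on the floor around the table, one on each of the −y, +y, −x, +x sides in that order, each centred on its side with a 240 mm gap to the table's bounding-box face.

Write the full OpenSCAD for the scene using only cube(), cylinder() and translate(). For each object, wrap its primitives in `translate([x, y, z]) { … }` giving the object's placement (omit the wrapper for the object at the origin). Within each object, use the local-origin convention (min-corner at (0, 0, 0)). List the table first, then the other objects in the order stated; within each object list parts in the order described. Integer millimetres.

translate([0, 0, 699]) cube([712, 975, 29]);
translate([93, 93, 0]) cylinder(h = 699, r = 34);
translate([619, 93, 0]) cylinder(h = 699, r = 34);
translate([93, 882, 0]) cylinder(h = 699, r = 34);
translate([619, 882, 0]) cylinder(h = 699, r = 34);
translate([0, 0, 728]) {
  cube([61, 39, 398]);
  translate([596, 0, 0]) cube([61, 39, 398]);
  translate([61, 0, 0]) cube([535, 39, 61]);
  translate([61, 0, 337]) cube([535, 39, 61]);
}
translate([220, -549, 0]) {
  translate([0, 0, 387]) cube([272, 309, 31]);
  translate([17, 17, 0]) cylinder(h = 387, r = 17);
  translate([255, 17, 0]) cylinder(h = 387, r = 17);
  translate([17, 292, 0]) cylinder(h = 387, r = 17);
  translate([255, 292, 0]) cylinder(h = 387, r = 17);
}
translate([220, 1215, 0]) {
  translate([0, 0, 387]) cube([272, 309, 31]);
  translate([17, 17, 0]) cylinder(h = 387, r = 17);
  translate([255, 17, 0]) cylinder(h = 387, r = 17);
  translate([17, 292, 0]) cylinder(h = 387, r = 17);
  translate([255, 292, 0]) cylinder(h = 387, r = 17);
}
translate([-512, 333, 0]) {
  translate([0, 0, 387]) cube([272, 309, 31]);
  translate([17, 17, 0]) cylinder(h = 387, r = 17);
  translate([255, 17, 0]) cylinder(h = 387, r = 17);
  translate([17, 292, 0]) cylinder(h = 387, r = 17);
  translate([255, 292, 0]) cylinder(h = 387, r = 17);
}
translate([952, 333, 0]) {
  translate([0, 0, 387]) cube([272, 309, 31]);
  translate([17, 17, 0]) cylinder(h = 387, r = 17);
  translate([255, 17, 0]) cylinder(h = 387, r = 17);
  translate([17, 292, 0]) cylinder(h = 387, r = 17);
  translate([255, 292, 0]) cylinder(h = 387, r = 17);
}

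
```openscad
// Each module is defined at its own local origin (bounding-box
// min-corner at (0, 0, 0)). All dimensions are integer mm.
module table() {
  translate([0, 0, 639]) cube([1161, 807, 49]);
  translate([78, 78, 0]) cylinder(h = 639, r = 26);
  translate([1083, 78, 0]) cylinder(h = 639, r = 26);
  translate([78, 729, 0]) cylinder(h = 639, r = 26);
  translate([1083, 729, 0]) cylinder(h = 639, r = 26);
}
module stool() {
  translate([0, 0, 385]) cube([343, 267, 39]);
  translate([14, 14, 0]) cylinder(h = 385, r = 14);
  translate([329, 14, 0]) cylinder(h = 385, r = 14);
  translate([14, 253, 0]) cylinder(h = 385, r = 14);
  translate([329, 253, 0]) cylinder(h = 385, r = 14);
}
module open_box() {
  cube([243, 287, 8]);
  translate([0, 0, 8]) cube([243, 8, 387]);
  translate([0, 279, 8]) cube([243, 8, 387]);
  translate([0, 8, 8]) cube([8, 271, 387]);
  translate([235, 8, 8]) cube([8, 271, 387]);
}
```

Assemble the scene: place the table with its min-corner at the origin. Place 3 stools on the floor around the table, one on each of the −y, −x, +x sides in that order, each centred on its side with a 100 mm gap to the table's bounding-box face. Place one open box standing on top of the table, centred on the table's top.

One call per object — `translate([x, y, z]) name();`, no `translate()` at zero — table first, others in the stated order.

table();
translate([409, -367, 0]) stool();
translate([-443, 270, 0]) stool();
translate([1261, 270, 0]) stool();
translate([459, 260, 688]) open_box();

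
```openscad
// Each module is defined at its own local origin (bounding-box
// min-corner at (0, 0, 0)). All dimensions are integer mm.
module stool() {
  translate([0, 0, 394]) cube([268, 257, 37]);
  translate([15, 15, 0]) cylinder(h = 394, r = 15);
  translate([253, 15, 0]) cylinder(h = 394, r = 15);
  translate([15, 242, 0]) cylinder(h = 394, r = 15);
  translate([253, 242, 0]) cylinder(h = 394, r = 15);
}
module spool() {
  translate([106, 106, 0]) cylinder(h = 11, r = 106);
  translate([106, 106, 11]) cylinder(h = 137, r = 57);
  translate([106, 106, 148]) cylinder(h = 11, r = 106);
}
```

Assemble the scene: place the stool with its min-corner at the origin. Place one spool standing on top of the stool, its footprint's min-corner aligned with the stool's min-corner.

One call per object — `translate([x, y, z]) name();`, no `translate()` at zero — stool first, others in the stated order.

stool();
translate([0, 0, 431]) spool();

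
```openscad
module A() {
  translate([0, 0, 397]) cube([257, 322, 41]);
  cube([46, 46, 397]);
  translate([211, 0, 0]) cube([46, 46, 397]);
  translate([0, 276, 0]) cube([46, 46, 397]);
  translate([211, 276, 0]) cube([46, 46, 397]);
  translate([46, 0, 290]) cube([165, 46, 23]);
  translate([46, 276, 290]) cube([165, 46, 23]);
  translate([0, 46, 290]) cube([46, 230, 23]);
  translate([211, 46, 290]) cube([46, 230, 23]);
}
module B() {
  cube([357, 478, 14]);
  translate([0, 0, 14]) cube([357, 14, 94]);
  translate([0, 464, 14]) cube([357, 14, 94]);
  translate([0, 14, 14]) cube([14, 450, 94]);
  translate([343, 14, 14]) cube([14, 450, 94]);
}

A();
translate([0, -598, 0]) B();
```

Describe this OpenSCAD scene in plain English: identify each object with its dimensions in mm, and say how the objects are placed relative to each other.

A is a four-legged stool. The seat is 257×322 mm, 41 mm thick, top at z = 438 mm. It stands on four square legs, each 46×46 mm in cross-section, from z = 0 to the seat underside, each flush with a corner of the seat. Four stretchers, 46 mm wide and 23 mm tall, connect adjacent legs with their undersides at z = 290 mm, each running between the inner faces of the legs it joins and aligned with the legs' outer faces on the other axis.

B is an open-topped rectangular box: outside dimensions 357×478×108 mm, with a uniform wall and base thickness of 14 mm. The base is a full 357×478 slab on the floor; four walls sit on top of the base. The front and back walls (the −y and +y sides) span the full width; the two side walls fit between them.

The open box is on the floor beside the stool on its −y side.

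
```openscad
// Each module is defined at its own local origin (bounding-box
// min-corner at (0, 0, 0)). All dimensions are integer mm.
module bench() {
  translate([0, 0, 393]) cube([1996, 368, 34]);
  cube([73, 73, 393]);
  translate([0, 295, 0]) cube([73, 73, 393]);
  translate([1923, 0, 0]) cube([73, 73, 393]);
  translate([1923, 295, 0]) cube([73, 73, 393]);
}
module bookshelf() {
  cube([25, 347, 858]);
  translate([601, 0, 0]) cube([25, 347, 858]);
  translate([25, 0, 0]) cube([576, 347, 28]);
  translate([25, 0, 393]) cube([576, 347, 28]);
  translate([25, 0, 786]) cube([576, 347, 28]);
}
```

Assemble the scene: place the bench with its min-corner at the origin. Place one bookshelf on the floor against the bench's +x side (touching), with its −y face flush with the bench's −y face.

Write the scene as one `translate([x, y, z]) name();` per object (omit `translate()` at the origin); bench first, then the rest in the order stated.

bench();
translate([1996, 0, 0]) bookshelf();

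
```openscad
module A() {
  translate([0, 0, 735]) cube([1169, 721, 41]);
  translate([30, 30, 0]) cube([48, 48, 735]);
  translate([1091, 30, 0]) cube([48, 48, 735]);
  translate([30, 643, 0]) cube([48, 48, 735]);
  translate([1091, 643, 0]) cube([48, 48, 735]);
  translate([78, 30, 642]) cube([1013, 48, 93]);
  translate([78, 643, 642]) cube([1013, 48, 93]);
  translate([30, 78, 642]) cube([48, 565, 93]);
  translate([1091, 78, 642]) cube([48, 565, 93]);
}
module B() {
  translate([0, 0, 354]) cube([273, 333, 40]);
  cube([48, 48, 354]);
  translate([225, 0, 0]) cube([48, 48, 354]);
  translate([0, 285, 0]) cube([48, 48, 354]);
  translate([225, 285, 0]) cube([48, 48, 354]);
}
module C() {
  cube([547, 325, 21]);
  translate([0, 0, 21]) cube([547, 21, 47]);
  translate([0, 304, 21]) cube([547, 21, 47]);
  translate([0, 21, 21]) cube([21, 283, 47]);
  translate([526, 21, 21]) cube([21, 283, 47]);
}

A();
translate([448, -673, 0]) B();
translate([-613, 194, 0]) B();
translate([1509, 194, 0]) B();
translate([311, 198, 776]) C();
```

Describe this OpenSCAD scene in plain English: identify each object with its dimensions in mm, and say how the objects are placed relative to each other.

A is a table: top 1169 mm (x) × 721 mm (y), 41 mm thick, upper face at z = 776 mm, on four 48×48 mm square legs, each inset 30 mm from the nearest pair of top edges, running from z = 0 to the bottom of the top. Four apron rails, 48 mm thick and 93 mm tall, run between adjacent legs with their top edges flush with the underside of the top and their outer faces flush with the legs' outer faces.

B is a four-legged stool. The seat is 273×333 mm, 40 mm thick, top at z = 394 mm. It stands on four square legs, each 48×48 mm in cross-section, from z = 0 to the seat underside, each flush with a corner of the seat.

C is an open-topped rectangular box: outside dimensions 547×325×68 mm, with a uniform wall and base thickness of 21 mm. The base is a full 547×325 slab on the floor; four walls sit on top of the base. The front and back walls (the −y and +y sides) span the full width; the two side walls fit between them.

Three stools sit around the table at the −y, −x, +x sides. The open box is on top of the table, centred.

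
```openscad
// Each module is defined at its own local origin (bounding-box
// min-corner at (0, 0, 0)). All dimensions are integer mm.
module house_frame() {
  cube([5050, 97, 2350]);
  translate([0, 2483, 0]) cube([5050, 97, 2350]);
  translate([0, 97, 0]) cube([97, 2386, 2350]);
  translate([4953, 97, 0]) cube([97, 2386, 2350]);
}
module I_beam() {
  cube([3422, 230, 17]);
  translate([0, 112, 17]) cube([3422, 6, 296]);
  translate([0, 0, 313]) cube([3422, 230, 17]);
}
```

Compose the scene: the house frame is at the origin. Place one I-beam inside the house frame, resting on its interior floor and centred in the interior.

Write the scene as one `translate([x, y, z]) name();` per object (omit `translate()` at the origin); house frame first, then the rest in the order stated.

house_frame();
translate([814, 1175, 0]) I_beam();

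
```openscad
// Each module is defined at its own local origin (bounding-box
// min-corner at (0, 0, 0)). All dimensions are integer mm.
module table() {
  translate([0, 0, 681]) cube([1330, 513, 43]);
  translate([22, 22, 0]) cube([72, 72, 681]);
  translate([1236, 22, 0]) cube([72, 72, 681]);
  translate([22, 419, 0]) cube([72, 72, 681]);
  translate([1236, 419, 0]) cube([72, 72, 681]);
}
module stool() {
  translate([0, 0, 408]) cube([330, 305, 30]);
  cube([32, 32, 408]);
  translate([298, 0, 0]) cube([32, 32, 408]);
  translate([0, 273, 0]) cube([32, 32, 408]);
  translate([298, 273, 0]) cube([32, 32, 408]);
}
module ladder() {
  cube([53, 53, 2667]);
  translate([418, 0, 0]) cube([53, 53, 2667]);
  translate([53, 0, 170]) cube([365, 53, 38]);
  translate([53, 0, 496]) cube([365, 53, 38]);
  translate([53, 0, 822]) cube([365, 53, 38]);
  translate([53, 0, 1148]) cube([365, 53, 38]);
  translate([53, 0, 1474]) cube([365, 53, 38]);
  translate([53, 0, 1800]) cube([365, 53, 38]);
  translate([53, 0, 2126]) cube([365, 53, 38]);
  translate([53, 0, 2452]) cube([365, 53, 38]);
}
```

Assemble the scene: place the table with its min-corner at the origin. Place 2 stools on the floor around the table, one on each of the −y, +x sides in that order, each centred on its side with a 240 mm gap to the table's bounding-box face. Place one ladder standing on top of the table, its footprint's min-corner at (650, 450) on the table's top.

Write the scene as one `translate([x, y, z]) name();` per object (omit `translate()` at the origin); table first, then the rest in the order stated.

table();
translate([500, -545, 0]) stool();
translate([1570, 104, 0]) stool();
translate([650, 450, 724]) ladder();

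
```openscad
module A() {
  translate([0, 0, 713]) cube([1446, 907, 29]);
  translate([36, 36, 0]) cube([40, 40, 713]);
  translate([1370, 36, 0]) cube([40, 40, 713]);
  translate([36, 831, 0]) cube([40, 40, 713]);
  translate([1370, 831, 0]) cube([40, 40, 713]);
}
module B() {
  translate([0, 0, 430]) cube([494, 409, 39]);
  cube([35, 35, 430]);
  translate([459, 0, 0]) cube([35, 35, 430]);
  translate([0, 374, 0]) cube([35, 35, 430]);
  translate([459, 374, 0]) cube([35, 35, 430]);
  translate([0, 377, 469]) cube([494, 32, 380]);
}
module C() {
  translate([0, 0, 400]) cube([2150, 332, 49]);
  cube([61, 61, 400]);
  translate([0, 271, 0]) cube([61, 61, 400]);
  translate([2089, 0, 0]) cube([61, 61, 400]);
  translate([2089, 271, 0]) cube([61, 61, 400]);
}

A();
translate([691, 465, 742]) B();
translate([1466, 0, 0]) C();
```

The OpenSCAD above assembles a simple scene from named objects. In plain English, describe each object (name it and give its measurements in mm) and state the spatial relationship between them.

A is a table: top 1446 mm (x) × 907 mm (y), 29 mm thick, upper face at z = 742 mm, on four 40×40 mm square legs, each inset 36 mm from the nearest pair of top edges, running from z = 0 to the bottom of the top.

B is a chair: 494×409 mm seat, 39 mm thick, top at z = 469 mm, on four 35 mm square corner legs flush with the seat edges. A 32 mm thick backrest slab spans the full seat width, extending 380 mm above the seat top, its back face flush with the seat's +y edge.

C is a long wooden bench with a 2150 mm (x) × 332 mm (y) seat, 49 mm thick, its top surface 449 mm above the floor. Four 61 mm square legs at the seat corners, flush with the edges, run from z = 0 to the seat underside.

The chair is on top of the table. The bench is on the floor beside the table on its +x side.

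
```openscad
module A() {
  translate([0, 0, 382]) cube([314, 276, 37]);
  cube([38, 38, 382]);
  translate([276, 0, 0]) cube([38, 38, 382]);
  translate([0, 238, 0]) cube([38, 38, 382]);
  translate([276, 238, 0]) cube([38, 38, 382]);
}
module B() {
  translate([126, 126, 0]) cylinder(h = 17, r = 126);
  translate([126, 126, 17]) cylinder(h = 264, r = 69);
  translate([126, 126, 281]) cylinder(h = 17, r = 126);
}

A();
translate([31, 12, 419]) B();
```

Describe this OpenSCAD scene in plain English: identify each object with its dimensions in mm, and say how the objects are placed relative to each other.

A is a four-legged stool. The seat is 314×276 mm, 37 mm thick, top at z = 419 mm. It stands on four square legs, each 38×38 mm in cross-section, from z = 0 to the seat underside, each flush with a corner of the seat.

B is a spool: two coaxial disc flanges of radius 126 mm and thickness 17 mm, joined by a core cylinder of radius 69 mm and height 264 mm. The lower flange rests on z = 0 and the three cylinders share a vertical axis.

The spool is on top of the stool, centred.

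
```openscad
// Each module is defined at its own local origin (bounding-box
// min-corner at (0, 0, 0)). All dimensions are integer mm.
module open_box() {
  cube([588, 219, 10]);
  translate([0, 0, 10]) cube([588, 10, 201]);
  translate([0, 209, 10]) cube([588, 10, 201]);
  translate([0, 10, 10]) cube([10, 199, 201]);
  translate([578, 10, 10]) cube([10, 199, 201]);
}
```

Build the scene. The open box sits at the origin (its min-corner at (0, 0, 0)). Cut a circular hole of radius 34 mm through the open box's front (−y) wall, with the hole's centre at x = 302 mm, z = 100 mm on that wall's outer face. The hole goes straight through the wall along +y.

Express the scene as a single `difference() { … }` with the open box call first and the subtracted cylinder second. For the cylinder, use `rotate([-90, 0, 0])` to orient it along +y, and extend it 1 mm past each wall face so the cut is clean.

difference() {
  open_box();
  translate([302, -1, 100]) rotate([-90, 0, 0]) cylinder(h = 12, r = 34);
}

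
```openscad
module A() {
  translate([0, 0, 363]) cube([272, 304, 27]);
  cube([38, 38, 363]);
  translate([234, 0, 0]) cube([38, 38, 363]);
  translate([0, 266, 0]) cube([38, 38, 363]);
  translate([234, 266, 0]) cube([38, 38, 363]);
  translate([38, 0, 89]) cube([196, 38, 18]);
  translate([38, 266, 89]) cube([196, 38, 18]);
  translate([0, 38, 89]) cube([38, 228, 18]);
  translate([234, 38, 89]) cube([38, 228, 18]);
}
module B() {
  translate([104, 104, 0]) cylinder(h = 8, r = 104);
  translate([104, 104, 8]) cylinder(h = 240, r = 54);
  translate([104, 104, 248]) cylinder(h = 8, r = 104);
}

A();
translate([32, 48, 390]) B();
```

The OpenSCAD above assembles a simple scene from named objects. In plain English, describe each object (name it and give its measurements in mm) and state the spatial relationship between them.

A is a simple wooden stool: a rectangular seat 272 mm (x) by 304 mm (y), 27 mm thick, top face at z = 390 mm, on four square legs, each 38×38 mm in cross-section. The legs rest on z = 0, each flush with a corner of the seat. Four stretchers, 38 mm wide and 18 mm tall, connect adjacent legs with their undersides at z = 89 mm, each running between the inner faces of the legs it joins and aligned with the legs' outer faces on the other axis.

B is a spool: two coaxial disc flanges of radius 104 mm and thickness 8 mm, joined by a core cylinder of radius 54 mm and height 240 mm. The lower flange rests on z = 0 and the three cylinders share a vertical axis.

The spool is on top of the stool, centred.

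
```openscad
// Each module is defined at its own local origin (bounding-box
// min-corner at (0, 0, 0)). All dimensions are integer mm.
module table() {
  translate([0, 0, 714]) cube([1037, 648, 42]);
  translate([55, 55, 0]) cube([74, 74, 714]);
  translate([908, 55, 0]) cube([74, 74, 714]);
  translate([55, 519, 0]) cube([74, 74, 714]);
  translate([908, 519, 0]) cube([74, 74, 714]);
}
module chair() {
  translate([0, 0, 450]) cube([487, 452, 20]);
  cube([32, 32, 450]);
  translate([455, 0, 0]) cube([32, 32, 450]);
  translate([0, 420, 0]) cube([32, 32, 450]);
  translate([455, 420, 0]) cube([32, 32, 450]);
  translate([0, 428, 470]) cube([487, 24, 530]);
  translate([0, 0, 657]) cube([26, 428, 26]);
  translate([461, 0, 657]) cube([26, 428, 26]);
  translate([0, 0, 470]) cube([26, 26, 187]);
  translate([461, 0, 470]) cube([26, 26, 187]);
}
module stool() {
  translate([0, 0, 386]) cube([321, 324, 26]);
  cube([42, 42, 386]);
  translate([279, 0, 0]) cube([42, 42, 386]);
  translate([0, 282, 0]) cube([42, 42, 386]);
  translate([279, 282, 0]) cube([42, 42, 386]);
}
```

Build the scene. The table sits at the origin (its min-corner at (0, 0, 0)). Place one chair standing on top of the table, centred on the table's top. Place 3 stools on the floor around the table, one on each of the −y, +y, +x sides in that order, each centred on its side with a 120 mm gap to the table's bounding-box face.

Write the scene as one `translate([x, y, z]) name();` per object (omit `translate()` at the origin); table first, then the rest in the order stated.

table();
translate([275, 98, 756]) chair();
translate([358, -444, 0]) stool();
translate([358, 768, 0]) stool();
translate([1157, 162, 0]) stool();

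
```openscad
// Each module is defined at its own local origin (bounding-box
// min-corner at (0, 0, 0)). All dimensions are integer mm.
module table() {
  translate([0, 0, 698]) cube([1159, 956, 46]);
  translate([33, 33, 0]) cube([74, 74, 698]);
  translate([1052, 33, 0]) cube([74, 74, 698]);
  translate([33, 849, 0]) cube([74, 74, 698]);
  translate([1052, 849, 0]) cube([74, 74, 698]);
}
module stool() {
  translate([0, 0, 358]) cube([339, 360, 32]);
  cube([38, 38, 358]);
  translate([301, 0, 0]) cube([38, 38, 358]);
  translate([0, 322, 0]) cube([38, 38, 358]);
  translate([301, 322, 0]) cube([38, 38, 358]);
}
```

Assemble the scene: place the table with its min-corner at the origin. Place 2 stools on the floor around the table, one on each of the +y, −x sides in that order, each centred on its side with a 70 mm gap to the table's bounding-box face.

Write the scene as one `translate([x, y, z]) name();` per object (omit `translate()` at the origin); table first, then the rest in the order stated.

table();
translate([410, 1026, 0]) stool();
translate([-409, 298, 0]) stool();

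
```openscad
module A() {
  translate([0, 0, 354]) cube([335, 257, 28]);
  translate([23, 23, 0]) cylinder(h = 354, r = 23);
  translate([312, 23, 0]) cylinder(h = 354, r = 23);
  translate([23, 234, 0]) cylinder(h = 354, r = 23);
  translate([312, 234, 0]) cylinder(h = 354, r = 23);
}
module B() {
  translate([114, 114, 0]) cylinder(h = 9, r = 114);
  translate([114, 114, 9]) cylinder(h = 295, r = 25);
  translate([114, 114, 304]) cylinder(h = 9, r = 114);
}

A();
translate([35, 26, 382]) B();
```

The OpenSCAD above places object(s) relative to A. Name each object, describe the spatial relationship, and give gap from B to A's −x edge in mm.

The spool's min-x is at 35; the stool's min-x is 0; gap = 35 mm.

A is a stool. B is a spool. The spool is on top of the stool. The gap from the spool to the stool's −x edge is 35 mm.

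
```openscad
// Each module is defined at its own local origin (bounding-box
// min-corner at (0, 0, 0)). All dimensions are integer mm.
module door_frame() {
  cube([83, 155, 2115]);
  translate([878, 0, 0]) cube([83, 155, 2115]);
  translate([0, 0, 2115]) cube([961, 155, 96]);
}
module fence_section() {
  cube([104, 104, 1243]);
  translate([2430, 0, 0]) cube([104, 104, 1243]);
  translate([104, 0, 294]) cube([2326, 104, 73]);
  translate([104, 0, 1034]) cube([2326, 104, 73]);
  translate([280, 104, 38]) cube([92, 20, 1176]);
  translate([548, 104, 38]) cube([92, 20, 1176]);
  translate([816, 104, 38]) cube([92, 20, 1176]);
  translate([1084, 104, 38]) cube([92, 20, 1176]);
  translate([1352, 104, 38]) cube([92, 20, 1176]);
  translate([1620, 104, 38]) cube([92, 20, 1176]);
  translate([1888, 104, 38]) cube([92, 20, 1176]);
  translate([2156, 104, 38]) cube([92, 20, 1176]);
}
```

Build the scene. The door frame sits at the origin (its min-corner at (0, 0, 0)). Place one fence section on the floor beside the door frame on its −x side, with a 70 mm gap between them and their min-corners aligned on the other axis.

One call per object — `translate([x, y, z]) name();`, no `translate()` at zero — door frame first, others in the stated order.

door_frame();
translate([-2604, 0, 0]) fence_section();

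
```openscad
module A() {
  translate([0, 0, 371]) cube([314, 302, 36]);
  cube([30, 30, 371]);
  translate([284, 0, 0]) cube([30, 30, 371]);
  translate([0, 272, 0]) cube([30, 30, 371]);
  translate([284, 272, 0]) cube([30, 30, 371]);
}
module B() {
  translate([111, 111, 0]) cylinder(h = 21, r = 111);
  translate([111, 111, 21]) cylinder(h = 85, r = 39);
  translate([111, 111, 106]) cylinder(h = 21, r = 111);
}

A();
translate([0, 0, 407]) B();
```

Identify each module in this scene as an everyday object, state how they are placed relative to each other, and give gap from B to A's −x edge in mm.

A is a stool. B is a spool. The spool is on top of the stool. The gap from the spool to the stool's −x edge is 0 mm.

The spool's min-x is at 0; the stool's min-x is 0; gap = 0 mm.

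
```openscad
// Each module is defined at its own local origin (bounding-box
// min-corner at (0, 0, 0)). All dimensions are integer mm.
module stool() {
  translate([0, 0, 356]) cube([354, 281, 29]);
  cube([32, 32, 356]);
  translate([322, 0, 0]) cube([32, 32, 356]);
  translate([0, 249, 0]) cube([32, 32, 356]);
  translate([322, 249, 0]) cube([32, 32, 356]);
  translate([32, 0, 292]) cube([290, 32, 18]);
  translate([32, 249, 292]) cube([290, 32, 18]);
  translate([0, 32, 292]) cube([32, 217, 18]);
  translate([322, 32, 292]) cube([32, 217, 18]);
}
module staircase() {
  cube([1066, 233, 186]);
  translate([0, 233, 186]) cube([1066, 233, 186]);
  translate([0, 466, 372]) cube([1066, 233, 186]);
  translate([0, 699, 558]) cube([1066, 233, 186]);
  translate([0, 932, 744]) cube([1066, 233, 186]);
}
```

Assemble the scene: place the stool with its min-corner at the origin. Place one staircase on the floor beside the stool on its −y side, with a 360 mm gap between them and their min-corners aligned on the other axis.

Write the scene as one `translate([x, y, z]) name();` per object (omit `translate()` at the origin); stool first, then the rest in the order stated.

stool();
translate([0, -1525, 0]) staircase();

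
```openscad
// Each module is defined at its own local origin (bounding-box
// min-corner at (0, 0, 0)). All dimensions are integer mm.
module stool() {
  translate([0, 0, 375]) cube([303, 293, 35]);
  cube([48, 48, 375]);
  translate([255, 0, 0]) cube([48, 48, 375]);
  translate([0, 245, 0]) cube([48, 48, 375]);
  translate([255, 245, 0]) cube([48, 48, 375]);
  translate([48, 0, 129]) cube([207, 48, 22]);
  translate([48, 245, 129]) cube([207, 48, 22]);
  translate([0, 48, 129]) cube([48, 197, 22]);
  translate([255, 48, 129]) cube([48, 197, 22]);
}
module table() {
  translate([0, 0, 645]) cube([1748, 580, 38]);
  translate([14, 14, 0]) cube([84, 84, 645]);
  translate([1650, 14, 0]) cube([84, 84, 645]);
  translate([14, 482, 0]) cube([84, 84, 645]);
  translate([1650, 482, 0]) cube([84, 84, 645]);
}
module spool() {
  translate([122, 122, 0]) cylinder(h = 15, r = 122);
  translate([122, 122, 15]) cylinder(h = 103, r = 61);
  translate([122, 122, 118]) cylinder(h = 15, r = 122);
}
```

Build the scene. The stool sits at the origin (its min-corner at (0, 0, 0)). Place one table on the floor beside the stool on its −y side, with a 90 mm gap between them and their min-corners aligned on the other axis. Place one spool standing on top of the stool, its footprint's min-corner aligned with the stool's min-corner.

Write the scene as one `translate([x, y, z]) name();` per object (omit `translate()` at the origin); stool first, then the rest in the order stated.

stool();
translate([0, -670, 0]) table();
translate([0, 0, 410]) spool();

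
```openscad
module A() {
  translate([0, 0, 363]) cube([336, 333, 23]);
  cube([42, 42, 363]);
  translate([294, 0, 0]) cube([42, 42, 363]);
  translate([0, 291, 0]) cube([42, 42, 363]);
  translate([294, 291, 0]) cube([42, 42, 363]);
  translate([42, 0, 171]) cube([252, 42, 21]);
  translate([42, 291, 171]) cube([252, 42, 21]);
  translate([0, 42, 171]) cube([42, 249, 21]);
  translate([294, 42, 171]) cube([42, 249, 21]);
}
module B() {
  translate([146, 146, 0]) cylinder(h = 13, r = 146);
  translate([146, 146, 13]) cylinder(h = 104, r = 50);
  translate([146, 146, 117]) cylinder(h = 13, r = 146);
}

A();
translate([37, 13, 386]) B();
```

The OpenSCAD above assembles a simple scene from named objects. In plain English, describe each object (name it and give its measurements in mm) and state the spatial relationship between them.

A is a four-legged stool. The seat is a 336×333×23 mm slab whose top surface is at z = 386 mm; four square legs, each 42×42 mm in cross-section, run from the floor (z = 0) to the underside of the seat, each flush with a corner of the seat. Four stretchers, 42 mm wide and 21 mm tall, connect adjacent legs with their undersides at z = 171 mm, each running between the inner faces of the legs it joins and aligned with the legs' outer faces on the other axis.

B is a spool: two coaxial disc flanges of radius 146 mm and thickness 13 mm, joined by a core cylinder of radius 50 mm and height 104 mm. The lower flange rests on z = 0 and the three cylinders share a vertical axis.

The spool is on top of the stool.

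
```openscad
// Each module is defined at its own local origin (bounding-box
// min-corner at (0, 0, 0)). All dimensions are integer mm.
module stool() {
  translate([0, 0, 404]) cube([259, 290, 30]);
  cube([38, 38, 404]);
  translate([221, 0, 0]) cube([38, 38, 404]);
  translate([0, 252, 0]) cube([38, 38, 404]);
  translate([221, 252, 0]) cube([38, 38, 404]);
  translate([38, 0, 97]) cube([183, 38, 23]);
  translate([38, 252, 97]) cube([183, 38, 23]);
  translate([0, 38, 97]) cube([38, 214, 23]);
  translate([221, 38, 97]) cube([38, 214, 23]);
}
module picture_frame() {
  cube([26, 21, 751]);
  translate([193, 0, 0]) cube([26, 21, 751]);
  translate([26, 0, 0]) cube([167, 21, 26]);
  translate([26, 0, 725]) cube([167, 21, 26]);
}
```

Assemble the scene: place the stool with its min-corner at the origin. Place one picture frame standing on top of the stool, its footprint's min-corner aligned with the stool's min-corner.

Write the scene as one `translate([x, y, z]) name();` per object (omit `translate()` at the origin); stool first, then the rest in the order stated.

stool();
translate([0, 0, 434]) picture_frame();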